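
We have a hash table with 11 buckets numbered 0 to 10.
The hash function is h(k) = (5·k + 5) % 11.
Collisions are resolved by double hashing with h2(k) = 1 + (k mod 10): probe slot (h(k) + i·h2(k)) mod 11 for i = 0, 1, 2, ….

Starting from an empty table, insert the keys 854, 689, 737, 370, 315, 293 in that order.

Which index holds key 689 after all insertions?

854 hashes to 7; slot 7 is free => place at 7.
689 hashes to 7, h2=10; 7 taken => place at 6.
737 hashes to 5; slot 5 is free => place at 5.
370 hashes to 7, h2=1; 7 taken => place at 8.
315 hashes to 7, h2=6; 7 taken => place at 2.
293 hashes to 7, h2=4; 7 taken => place at 0.
Table: [293, —, 315, —, —, 737, 689, 854, 370, —, —]

6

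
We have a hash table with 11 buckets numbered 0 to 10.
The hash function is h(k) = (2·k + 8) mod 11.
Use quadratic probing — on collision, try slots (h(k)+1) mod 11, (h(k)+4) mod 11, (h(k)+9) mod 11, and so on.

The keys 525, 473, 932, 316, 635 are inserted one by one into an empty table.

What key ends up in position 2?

525: h=2 -> slot 2
473: h=8 -> slot 8
932: h=2, probe 2,3 -> slot 3
316: h=2, probe 2,3,6 -> slot 6
635: h=2, probe 2,3,6,0 -> slot 0
Table: [635, —, 525, 932, —, —, 316, —, 473, —, —]

525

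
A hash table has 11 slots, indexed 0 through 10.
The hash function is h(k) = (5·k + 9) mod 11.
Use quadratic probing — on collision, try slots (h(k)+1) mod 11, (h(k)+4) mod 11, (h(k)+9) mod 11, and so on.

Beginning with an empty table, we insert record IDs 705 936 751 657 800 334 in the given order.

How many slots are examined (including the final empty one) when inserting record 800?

705: h=3 => slot 3
936: h=3, probe 3,4 => slot 4
751: h=2 => slot 2
657: h=5 => slot 5
800: h=5, probe 5,6 => slot 6
334: h=7 => slot 7
Table: [∅, ∅, 751, 705, 936, 657, 800, 334, ∅, ∅, ∅]

2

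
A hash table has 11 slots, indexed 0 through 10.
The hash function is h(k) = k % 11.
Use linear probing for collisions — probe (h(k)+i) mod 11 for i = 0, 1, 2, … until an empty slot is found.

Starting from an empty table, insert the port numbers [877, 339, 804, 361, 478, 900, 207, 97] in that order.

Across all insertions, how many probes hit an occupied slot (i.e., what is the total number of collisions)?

12

877: h=8 → slot 8
339: h=9 → slot 9
804: h=1 → slot 1
361: h=9, probe 9,10 → slot 10
478: h=5 → slot 5
900: h=9, probe 9,10,0 → slot 0
207: h=9, probe 9,10,0,1,2 → slot 2
97: h=9, probe 9,10,0,1,2,3 → slot 3
Table: [900, 804, 207, 97, —, 478, —, —, 877, 339, 361]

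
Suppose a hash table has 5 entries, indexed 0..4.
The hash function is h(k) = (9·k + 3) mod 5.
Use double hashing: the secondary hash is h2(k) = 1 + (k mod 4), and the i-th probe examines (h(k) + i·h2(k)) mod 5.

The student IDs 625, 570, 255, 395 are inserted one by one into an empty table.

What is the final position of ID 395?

625 hashes to 3; slot 3 is free → place at 3.
570 hashes to 3, h2=3; 3 taken → place at 1.
255 hashes to 3, h2=4; 3 taken → place at 2.
395 hashes to 3, h2=4; 3,2,1 taken → place at 0.
Table: [395, 570, 255, 625, —]

0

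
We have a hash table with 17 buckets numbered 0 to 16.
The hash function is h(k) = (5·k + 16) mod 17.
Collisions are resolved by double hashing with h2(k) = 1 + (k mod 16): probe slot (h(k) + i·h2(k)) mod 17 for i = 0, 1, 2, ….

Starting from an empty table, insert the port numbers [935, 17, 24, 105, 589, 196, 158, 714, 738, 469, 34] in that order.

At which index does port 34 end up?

2

935: h=16 → slot 16
17: h=16, h2=2, probe 16,1 → slot 1
24: h=0 → slot 0
105: h=14 → slot 14
589: h=3 → slot 3
196: h=10 → slot 10
158: h=7 → slot 7
714: h=16, h2=11, probe 16,10,4 → slot 4
738: h=0, h2=3, probe 0,3,6 → slot 6
469: h=15 → slot 15
34: h=16, h2=3, probe 16,2 → slot 2
Table: [24, 17, 34, 589, 714, ., 738, 158, ., ., 196, ., ., ., 105, 469, 935]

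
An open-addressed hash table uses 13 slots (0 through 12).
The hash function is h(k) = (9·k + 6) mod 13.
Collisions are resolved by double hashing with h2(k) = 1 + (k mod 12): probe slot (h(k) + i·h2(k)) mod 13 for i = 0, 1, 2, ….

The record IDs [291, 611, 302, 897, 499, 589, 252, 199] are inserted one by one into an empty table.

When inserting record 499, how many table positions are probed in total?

3

291 hashes to 12; slot 12 is free -> place at 12.
611 hashes to 6; slot 6 is free -> place at 6.
302 hashes to 7; slot 7 is free -> place at 7.
897 hashes to 6, h2=10; 6 taken -> place at 3.
499 hashes to 12, h2=8; 12,7 taken -> place at 2.
589 hashes to 3, h2=2; 3 taken -> place at 5.
252 hashes to 12, h2=1; 12 taken -> place at 0.
199 hashes to 3, h2=8; 3 taken -> place at 11.
Table: [252, -, 499, 897, -, 589, 611, 302, -, -, -, 199, 291]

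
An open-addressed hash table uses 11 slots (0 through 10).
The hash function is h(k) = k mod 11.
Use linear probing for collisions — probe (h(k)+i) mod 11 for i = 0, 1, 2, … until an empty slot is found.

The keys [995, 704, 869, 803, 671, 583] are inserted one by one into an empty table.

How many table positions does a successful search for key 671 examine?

995: h=5 → slot 5
704: h=0 → slot 0
869: h=0, probe 0,1 → slot 1
803: h=0, probe 0,1,2 → slot 2
671: h=0, probe 0,1,2,3 → slot 3
583: h=0, probe 0,1,2,3,4 → slot 4
Table: [704, 869, 803, 671, 583, 995, —, —, —, —, —]
Lookup 671: h=0, probe 0,1,2,3 → found at 3.

4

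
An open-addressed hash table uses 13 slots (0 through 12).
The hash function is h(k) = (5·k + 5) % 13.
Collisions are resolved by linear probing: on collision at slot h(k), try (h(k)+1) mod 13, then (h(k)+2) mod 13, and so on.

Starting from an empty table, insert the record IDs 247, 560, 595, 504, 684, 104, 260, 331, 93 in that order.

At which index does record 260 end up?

8

247: h=5 => slot 5
560: h=10 => slot 10
595: h=3 => slot 3
504: h=3, probe 3,4 => slot 4
684: h=6 => slot 6
104: h=5, probe 5,6,7 => slot 7
260: h=5, probe 5,6,7,8 => slot 8
331: h=9 => slot 9
93: h=2 => slot 2
Table: [., ., 93, 595, 504, 247, 684, 104, 260, 331, 560, ., .]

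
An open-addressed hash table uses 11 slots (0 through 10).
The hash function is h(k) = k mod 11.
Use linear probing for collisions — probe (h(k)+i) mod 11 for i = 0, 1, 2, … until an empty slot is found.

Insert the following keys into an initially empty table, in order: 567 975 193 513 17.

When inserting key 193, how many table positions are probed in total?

Insert 567: h=6, slot 6 empty -> index 6.
Insert 975: h=7, slot 7 empty -> index 7.
Insert 193: h=6, slots 6,7 occupied -> index 8.
Insert 513: h=7, slots 7,8 occupied -> index 9.
Insert 17: h=6, slots 6,7,8,9 occupied -> index 10.
Table: [∅, ∅, ∅, ∅, ∅, ∅, 567, 975, 193, 513, 17]

3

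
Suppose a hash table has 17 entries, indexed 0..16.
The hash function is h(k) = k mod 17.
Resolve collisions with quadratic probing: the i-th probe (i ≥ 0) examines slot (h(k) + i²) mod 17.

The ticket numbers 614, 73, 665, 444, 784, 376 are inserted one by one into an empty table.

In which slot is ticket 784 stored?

11

614 hashes to 2; slot 2 is free => place at 2.
73 hashes to 5; slot 5 is free => place at 5.
665 hashes to 2; 2 taken => place at 3.
444 hashes to 2; 2,3 taken => place at 6.
784 hashes to 2; 2,3,6 taken => place at 11.
376 hashes to 2; 2,3,6,11 taken => place at 1.
Table: [_, 376, 614, 665, _, 73, 444, _, _, _, _, 784, _, _, _, _, _]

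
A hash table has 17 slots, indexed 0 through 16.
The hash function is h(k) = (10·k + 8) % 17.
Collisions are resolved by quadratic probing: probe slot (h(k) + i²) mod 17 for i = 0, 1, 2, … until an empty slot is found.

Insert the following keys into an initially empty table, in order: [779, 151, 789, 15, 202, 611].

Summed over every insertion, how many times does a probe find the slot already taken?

779: h=12 → slot 12
151: h=5 → slot 5
789: h=10 → slot 10
15: h=5, probe 5,6 → slot 6
202: h=5, probe 5,6,9 → slot 9
611: h=15 → slot 15
Table: [∅, ∅, ∅, ∅, ∅, 151, 15, ∅, ∅, 202, 789, ∅, 779, ∅, ∅, 611, ∅]

3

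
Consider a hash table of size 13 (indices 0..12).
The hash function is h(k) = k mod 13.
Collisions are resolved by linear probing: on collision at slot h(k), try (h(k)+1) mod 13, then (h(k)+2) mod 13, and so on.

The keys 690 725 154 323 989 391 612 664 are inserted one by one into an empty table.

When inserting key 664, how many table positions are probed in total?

690: h=1 => slot 1
725: h=10 => slot 10
154: h=11 => slot 11
323: h=11, probe 11,12 => slot 12
989: h=1, probe 1,2 => slot 2
391: h=1, probe 1,2,3 => slot 3
612: h=1, probe 1,2,3,4 => slot 4
664: h=1, probe 1,2,3,4,5 => slot 5
Table: [., 690, 989, 391, 612, 664, ., ., ., ., 725, 154, 323]

5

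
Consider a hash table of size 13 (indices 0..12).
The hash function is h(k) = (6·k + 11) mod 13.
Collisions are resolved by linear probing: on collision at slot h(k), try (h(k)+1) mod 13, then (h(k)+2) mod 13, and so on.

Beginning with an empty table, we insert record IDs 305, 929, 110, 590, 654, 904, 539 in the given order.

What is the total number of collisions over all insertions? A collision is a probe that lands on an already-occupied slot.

9

305 hashes to 8; slot 8 is free → place at 8.
929 hashes to 8; 8 taken → place at 9.
110 hashes to 8; 8,9 taken → place at 10.
590 hashes to 2; slot 2 is free → place at 2.
654 hashes to 9; 9,10 taken → place at 11.
904 hashes to 1; slot 1 is free → place at 1.
539 hashes to 8; 8,9,10,11 taken → place at 12.
Table: [—, 904, 590, —, —, —, —, —, 305, 929, 110, 654, 539]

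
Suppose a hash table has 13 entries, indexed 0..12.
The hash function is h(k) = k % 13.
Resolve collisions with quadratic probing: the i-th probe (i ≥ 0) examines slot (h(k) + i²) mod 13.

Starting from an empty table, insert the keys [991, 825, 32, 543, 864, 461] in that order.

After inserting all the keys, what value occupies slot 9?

461

991 hashes to 3; slot 3 is free → place at 3.
825 hashes to 6; slot 6 is free → place at 6.
32 hashes to 6; 6 taken → place at 7.
543 hashes to 10; slot 10 is free → place at 10.
864 hashes to 6; 6,7,10 taken → place at 2.
461 hashes to 6; 6,7,10,2 taken → place at 9.
Table: [_, _, 864, 991, _, _, 825, 32, _, 461, 543, _, _]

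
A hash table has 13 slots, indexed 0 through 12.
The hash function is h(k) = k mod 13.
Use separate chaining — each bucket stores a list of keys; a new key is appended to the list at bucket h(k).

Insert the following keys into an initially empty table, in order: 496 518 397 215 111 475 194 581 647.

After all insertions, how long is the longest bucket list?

4

Insert 496: h=2, bucket 2 empty → new chain.
Insert 518: h=11, bucket 11 empty → new chain.
Insert 397: h=7, bucket 7 empty → new chain.
Insert 215: h=7, bucket 7 nonempty → append to chain.
Insert 111: h=7, bucket 7 nonempty → append to chain.
Insert 475: h=7, bucket 7 nonempty → append to chain.
Insert 194: h=12, bucket 12 empty → new chain.
Insert 581: h=9, bucket 9 empty → new chain.
Insert 647: h=10, bucket 10 empty → new chain.
Final buckets:
0: _
1: _
2: 496
3: _
4: _
5: _
6: _
7: 397 -> 215 -> 111 -> 475
8: _
9: 581
10: 647
11: 518
12: 194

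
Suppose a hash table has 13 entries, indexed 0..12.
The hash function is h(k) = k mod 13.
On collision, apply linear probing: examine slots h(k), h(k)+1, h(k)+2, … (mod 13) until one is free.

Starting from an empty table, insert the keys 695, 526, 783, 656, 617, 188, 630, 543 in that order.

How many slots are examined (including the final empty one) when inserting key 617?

4

Insert 695: h=6, slot 6 empty → index 6.
Insert 526: h=6, slot 6 occupied → index 7.
Insert 783: h=3, slot 3 empty → index 3.
Insert 656: h=6, slots 6,7 occupied → index 8.
Insert 617: h=6, slots 6,7,8 occupied → index 9.
Insert 188: h=6, slots 6,7,8,9 occupied → index 10.
Insert 630: h=6, slots 6,7,8,9,10 occupied → index 11.
Insert 543: h=10, slots 10,11 occupied → index 12.
Table: [., ., ., 783, ., ., 695, 526, 656, 617, 188, 630, 543]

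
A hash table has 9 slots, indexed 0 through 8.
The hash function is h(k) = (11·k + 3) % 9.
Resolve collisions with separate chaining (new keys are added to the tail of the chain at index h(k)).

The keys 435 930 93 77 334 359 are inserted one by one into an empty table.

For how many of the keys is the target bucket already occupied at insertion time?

2

435 → bucket 0
930 → bucket 0 (collision)
93 → bucket 0 (collision)
77 → bucket 4
334 → bucket 5
359 → bucket 1
Final buckets:
0: 435 -> 930 -> 93
1: 359
2: _
3: _
4: 77
5: 334
6: _
7: _
8: _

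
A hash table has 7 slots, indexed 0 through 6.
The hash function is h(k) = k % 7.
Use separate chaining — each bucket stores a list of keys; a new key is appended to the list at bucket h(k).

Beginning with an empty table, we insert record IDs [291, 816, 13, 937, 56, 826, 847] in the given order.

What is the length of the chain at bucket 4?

Insert 291: h=4, bucket 4 empty -> new chain.
Insert 816: h=4, bucket 4 nonempty -> append to chain.
Insert 13: h=6, bucket 6 empty -> new chain.
Insert 937: h=6, bucket 6 nonempty -> append to chain.
Insert 56: h=0, bucket 0 empty -> new chain.
Insert 826: h=0, bucket 0 nonempty -> append to chain.
Insert 847: h=0, bucket 0 nonempty -> append to chain.
Final buckets:
0: 56 -> 826 -> 847
1: -
2: -
3: -
4: 291 -> 816
5: -
6: 13 -> 937

2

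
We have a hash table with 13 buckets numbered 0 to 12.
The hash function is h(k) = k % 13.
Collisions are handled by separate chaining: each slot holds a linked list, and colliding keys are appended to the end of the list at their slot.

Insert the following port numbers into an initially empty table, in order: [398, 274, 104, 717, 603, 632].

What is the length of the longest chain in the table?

2

398 -> bucket 8
274 -> bucket 1
104 -> bucket 0
717 -> bucket 2
603 -> bucket 5
632 -> bucket 8 (collision)
Final buckets:
0: 104
1: 274
2: 717
3: -
4: -
5: 603
6: -
7: -
8: 398 -> 632
9: -
10: -
11: -
12: -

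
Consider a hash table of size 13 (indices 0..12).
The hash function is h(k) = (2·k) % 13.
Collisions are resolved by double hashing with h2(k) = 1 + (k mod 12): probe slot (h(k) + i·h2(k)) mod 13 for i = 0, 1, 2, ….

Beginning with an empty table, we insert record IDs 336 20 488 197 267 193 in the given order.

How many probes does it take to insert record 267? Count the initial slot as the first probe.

Insert 336: h=9, slot 9 empty => index 9.
Insert 20: h=1, slot 1 empty => index 1.
Insert 488: h=1, h2=9, slot 1 occupied => index 10.
Insert 197: h=4, slot 4 empty => index 4.
Insert 267: h=1, h2=4, slot 1 occupied => index 5.
Insert 193: h=9, h2=2, slot 9 occupied => index 11.
Table: [∅, 20, ∅, ∅, 197, 267, ∅, ∅, ∅, 336, 488, 193, ∅]

2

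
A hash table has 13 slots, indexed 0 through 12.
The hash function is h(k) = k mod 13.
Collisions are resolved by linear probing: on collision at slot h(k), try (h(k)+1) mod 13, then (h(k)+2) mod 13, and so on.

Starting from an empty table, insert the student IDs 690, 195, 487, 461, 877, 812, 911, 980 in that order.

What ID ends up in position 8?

877

690 hashes to 1; slot 1 is free -> place at 1.
195 hashes to 0; slot 0 is free -> place at 0.
487 hashes to 6; slot 6 is free -> place at 6.
461 hashes to 6; 6 taken -> place at 7.
877 hashes to 6; 6,7 taken -> place at 8.
812 hashes to 6; 6,7,8 taken -> place at 9.
911 hashes to 1; 1 taken -> place at 2.
980 hashes to 5; slot 5 is free -> place at 5.
Table: [195, 690, 911, —, —, 980, 487, 461, 877, 812, —, —, —]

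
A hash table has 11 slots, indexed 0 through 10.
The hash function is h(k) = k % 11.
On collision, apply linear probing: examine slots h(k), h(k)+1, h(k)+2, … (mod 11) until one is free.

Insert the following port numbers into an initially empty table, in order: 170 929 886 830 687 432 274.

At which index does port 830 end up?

8

170 hashes to 5; slot 5 is free -> place at 5.
929 hashes to 5; 5 taken -> place at 6.
886 hashes to 6; 6 taken -> place at 7.
830 hashes to 5; 5,6,7 taken -> place at 8.
687 hashes to 5; 5,6,7,8 taken -> place at 9.
432 hashes to 3; slot 3 is free -> place at 3.
274 hashes to 10; slot 10 is free -> place at 10.
Table: [., ., ., 432, ., 170, 929, 886, 830, 687, 274]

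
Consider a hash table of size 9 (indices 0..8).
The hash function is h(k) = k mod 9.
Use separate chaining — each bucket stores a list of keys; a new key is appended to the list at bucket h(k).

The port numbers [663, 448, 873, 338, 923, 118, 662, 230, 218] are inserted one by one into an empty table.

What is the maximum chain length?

4

663 → bucket 6
448 → bucket 7
873 → bucket 0
338 → bucket 5
923 → bucket 5 (collision)
118 → bucket 1
662 → bucket 5 (collision)
230 → bucket 5 (collision)
218 → bucket 2
Final buckets:
0: 873
1: 118
2: 218
3: -
4: -
5: 338 -> 923 -> 662 -> 230
6: 663
7: 448
8: -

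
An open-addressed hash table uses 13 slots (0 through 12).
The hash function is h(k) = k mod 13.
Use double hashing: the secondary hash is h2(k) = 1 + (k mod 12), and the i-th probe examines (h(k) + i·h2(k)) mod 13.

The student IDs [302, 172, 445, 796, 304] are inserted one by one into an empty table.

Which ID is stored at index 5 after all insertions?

Insert 302: h=3, slot 3 empty -> index 3.
Insert 172: h=3, h2=5, slot 3 occupied -> index 8.
Insert 445: h=3, h2=2, slot 3 occupied -> index 5.
Insert 796: h=3, h2=5, slots 3,8 occupied -> index 0.
Insert 304: h=5, h2=5, slot 5 occupied -> index 10.
Table: [796, _, _, 302, _, 445, _, _, 172, _, 304, _, _]

445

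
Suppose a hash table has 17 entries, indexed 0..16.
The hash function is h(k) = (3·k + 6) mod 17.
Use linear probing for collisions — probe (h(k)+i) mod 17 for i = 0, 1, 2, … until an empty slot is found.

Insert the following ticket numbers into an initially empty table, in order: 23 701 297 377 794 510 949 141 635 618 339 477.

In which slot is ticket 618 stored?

Insert 23: h=7, slot 7 empty → index 7.
Insert 701: h=1, slot 1 empty → index 1.
Insert 297: h=13, slot 13 empty → index 13.
Insert 377: h=15, slot 15 empty → index 15.
Insert 794: h=8, slot 8 empty → index 8.
Insert 510: h=6, slot 6 empty → index 6.
Insert 949: h=14, slot 14 empty → index 14.
Insert 141: h=4, slot 4 empty → index 4.
Insert 635: h=7, slots 7,8 occupied → index 9.
Insert 618: h=7, slots 7,8,9 occupied → index 10.
Insert 339: h=3, slot 3 empty → index 3.
Insert 477: h=9, slots 9,10 occupied → index 11.
Table: [—, 701, —, 339, 141, —, 510, 23, 794, 635, 618, 477, —, 297, 949, 377, —]

10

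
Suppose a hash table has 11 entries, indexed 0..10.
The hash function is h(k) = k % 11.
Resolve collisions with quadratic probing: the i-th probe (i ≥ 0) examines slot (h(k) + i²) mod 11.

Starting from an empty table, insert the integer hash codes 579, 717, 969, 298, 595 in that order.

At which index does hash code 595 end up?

579: h=7 -> slot 7
717: h=2 -> slot 2
969: h=1 -> slot 1
298: h=1, probe 1,2,5 -> slot 5
595: h=1, probe 1,2,5,10 -> slot 10
Table: [∅, 969, 717, ∅, ∅, 298, ∅, 579, ∅, ∅, 595]

10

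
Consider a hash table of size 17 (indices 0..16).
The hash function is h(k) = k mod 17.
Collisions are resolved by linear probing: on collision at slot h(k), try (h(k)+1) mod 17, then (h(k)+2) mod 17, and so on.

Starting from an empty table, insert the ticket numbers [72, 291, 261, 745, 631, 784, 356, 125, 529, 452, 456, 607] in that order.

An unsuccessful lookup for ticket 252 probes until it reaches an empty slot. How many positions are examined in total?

72 hashes to 4; slot 4 is free → place at 4.
291 hashes to 2; slot 2 is free → place at 2.
261 hashes to 6; slot 6 is free → place at 6.
745 hashes to 14; slot 14 is free → place at 14.
631 hashes to 2; 2 taken → place at 3.
784 hashes to 2; 2,3,4 taken → place at 5.
356 hashes to 16; slot 16 is free → place at 16.
125 hashes to 6; 6 taken → place at 7.
529 hashes to 2; 2,3,4,5,6,7 taken → place at 8.
452 hashes to 10; slot 10 is free → place at 10.
456 hashes to 14; 14 taken → place at 15.
607 hashes to 12; slot 12 is free → place at 12.
Table: [—, —, 291, 631, 72, 784, 261, 125, 529, —, 452, —, 607, —, 745, 456, 356]
Lookup 252: h=14, probe 14,15,16,0 → slot 0 empty, not found.

4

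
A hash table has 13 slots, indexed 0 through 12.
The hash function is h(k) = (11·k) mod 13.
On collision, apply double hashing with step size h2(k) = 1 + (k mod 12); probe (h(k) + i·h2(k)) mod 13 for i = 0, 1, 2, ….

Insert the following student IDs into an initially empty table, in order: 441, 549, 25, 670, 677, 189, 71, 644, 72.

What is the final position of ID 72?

0

441: h=2 => slot 2
549: h=7 => slot 7
25: h=2, h2=2, probe 2,4 => slot 4
670: h=12 => slot 12
677: h=11 => slot 11
189: h=12, h2=10, probe 12,9 => slot 9
71: h=1 => slot 1
644: h=12, h2=9, probe 12,8 => slot 8
72: h=12, h2=1, probe 12,0 => slot 0
Table: [72, 71, 441, ∅, 25, ∅, ∅, 549, 644, 189, ∅, 677, 670]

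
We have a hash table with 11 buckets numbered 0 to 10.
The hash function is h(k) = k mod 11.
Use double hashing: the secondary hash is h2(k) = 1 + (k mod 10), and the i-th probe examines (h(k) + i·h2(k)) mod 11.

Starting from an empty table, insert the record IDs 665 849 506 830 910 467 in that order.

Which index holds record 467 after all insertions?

10

665: h=5 => slot 5
849: h=2 => slot 2
506: h=0 => slot 0
830: h=5, h2=1, probe 5,6 => slot 6
910: h=8 => slot 8
467: h=5, h2=8, probe 5,2,10 => slot 10
Table: [506, ., 849, ., ., 665, 830, ., 910, ., 467]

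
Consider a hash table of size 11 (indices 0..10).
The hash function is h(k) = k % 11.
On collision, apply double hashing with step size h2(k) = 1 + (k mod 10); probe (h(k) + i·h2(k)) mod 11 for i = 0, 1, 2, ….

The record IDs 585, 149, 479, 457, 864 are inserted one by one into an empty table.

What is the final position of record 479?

Insert 585: h=2, slot 2 empty -> index 2.
Insert 149: h=6, slot 6 empty -> index 6.
Insert 479: h=6, h2=10, slot 6 occupied -> index 5.
Insert 457: h=6, h2=8, slot 6 occupied -> index 3.
Insert 864: h=6, h2=5, slot 6 occupied -> index 0.
Table: [864, ., 585, 457, ., 479, 149, ., ., ., .]

5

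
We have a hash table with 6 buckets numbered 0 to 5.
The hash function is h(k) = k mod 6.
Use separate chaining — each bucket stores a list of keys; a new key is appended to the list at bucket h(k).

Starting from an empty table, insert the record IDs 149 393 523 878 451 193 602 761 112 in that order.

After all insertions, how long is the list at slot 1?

Insert 149: h=5, bucket 5 empty -> new chain.
Insert 393: h=3, bucket 3 empty -> new chain.
Insert 523: h=1, bucket 1 empty -> new chain.
Insert 878: h=2, bucket 2 empty -> new chain.
Insert 451: h=1, bucket 1 nonempty -> append to chain.
Insert 193: h=1, bucket 1 nonempty -> append to chain.
Insert 602: h=2, bucket 2 nonempty -> append to chain.
Insert 761: h=5, bucket 5 nonempty -> append to chain.
Insert 112: h=4, bucket 4 empty -> new chain.
Final buckets:
0: .
1: 523 -> 451 -> 193
2: 878 -> 602
3: 393
4: 112
5: 149 -> 761

3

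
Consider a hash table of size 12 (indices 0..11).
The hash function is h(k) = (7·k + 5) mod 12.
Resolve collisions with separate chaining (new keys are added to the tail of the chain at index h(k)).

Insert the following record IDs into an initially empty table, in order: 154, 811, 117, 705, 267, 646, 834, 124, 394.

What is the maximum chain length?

3

Insert 154: h=3, bucket 3 empty → new chain.
Insert 811: h=6, bucket 6 empty → new chain.
Insert 117: h=8, bucket 8 empty → new chain.
Insert 705: h=8, bucket 8 nonempty → append to chain.
Insert 267: h=2, bucket 2 empty → new chain.
Insert 646: h=3, bucket 3 nonempty → append to chain.
Insert 834: h=11, bucket 11 empty → new chain.
Insert 124: h=9, bucket 9 empty → new chain.
Insert 394: h=3, bucket 3 nonempty → append to chain.
Final buckets:
0: _
1: _
2: 267
3: 154 -> 646 -> 394
4: _
5: _
6: 811
7: _
8: 117 -> 705
9: 124
10: _
11: 834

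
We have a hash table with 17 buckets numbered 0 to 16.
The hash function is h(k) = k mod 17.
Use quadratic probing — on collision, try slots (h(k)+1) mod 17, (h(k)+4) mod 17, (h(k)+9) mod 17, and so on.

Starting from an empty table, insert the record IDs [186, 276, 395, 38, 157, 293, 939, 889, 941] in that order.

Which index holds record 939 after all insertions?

12

186: h=16 -> slot 16
276: h=4 -> slot 4
395: h=4, probe 4,5 -> slot 5
38: h=4, probe 4,5,8 -> slot 8
157: h=4, probe 4,5,8,13 -> slot 13
293: h=4, probe 4,5,8,13,3 -> slot 3
939: h=4, probe 4,5,8,13,3,12 -> slot 12
889: h=5, probe 5,6 -> slot 6
941: h=6, probe 6,7 -> slot 7
Table: [., ., ., 293, 276, 395, 889, 941, 38, ., ., ., 939, 157, ., ., 186]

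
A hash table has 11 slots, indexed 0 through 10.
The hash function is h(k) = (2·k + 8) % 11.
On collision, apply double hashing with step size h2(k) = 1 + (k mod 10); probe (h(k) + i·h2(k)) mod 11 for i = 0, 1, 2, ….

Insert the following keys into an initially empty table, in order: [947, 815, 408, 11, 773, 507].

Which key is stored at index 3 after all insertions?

773

947 hashes to 10; slot 10 is free -> place at 10.
815 hashes to 10, h2=6; 10 taken -> place at 5.
408 hashes to 10, h2=9; 10 taken -> place at 8.
11 hashes to 8, h2=2; 8,10 taken -> place at 1.
773 hashes to 3; slot 3 is free -> place at 3.
507 hashes to 10, h2=8; 10 taken -> place at 7.
Table: [_, 11, _, 773, _, 815, _, 507, 408, _, 947]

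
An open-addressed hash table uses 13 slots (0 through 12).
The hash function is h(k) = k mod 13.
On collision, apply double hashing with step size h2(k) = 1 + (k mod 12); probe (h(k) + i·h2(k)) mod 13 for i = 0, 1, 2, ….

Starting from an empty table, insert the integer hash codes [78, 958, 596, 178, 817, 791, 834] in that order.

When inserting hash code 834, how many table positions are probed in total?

78: h=0 => slot 0
958: h=9 => slot 9
596: h=11 => slot 11
178: h=9, h2=11, probe 9,7 => slot 7
817: h=11, h2=2, probe 11,0,2 => slot 2
791: h=11, h2=12, probe 11,10 => slot 10
834: h=2, h2=7, probe 2,9,3 => slot 3
Table: [78, ∅, 817, 834, ∅, ∅, ∅, 178, ∅, 958, 791, 596, ∅]

3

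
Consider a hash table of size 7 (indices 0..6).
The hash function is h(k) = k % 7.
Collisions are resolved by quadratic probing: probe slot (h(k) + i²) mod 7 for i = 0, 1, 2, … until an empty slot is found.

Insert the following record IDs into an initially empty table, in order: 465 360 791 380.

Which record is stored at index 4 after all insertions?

360

465: h=3 => slot 3
360: h=3, probe 3,4 => slot 4
791: h=0 => slot 0
380: h=2 => slot 2
Table: [791, ., 380, 465, 360, ., .]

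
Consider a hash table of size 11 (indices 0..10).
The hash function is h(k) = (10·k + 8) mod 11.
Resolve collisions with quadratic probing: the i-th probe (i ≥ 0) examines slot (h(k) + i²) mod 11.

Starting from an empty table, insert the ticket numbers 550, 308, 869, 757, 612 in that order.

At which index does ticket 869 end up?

1

Insert 550: h=8, slot 8 empty -> index 8.
Insert 308: h=8, slot 8 occupied -> index 9.
Insert 869: h=8, slots 8,9 occupied -> index 1.
Insert 757: h=10, slot 10 empty -> index 10.
Insert 612: h=1, slot 1 occupied -> index 2.
Table: [_, 869, 612, _, _, _, _, _, 550, 308, 757]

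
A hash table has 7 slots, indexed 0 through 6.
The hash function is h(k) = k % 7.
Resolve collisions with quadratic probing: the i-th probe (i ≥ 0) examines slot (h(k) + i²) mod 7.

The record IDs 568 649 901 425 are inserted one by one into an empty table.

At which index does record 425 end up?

2

568: h=1 => slot 1
649: h=5 => slot 5
901: h=5, probe 5,6 => slot 6
425: h=5, probe 5,6,2 => slot 2
Table: [-, 568, 425, -, -, 649, 901]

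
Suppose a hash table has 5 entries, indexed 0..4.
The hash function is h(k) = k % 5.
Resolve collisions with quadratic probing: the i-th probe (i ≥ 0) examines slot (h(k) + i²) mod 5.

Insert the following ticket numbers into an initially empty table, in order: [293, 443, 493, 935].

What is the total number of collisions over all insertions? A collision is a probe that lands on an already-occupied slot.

3

Insert 293: h=3, slot 3 empty -> index 3.
Insert 443: h=3, slot 3 occupied -> index 4.
Insert 493: h=3, slots 3,4 occupied -> index 2.
Insert 935: h=0, slot 0 empty -> index 0.
Table: [935, _, 493, 293, 443]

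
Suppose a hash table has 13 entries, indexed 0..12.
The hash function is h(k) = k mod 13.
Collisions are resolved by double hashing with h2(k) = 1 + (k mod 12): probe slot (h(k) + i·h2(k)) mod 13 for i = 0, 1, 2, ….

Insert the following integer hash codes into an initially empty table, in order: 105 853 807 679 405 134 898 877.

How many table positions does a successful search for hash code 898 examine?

2

105: h=1 -> slot 1
853: h=8 -> slot 8
807: h=1, h2=4, probe 1,5 -> slot 5
679: h=3 -> slot 3
405: h=2 -> slot 2
134: h=4 -> slot 4
898: h=1, h2=11, probe 1,12 -> slot 12
877: h=6 -> slot 6
Table: [—, 105, 405, 679, 134, 807, 877, —, 853, —, —, —, 898]
Lookup 898: h=1, h2=11, probe 1,12 → found at 12.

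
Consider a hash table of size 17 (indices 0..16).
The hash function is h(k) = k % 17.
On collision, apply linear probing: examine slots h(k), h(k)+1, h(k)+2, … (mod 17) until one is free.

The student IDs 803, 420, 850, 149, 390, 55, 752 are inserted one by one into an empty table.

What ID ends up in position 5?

55

803 hashes to 4; slot 4 is free → place at 4.
420 hashes to 12; slot 12 is free → place at 12.
850 hashes to 0; slot 0 is free → place at 0.
149 hashes to 13; slot 13 is free → place at 13.
390 hashes to 16; slot 16 is free → place at 16.
55 hashes to 4; 4 taken → place at 5.
752 hashes to 4; 4,5 taken → place at 6.
Table: [850, ∅, ∅, ∅, 803, 55, 752, ∅, ∅, ∅, ∅, ∅, 420, 149, ∅, ∅, 390]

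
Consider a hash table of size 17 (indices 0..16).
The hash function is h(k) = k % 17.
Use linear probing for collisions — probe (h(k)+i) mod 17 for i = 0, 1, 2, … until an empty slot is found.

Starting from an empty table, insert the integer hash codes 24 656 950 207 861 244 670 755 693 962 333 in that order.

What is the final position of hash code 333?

14

Insert 24: h=7, slot 7 empty -> index 7.
Insert 656: h=10, slot 10 empty -> index 10.
Insert 950: h=15, slot 15 empty -> index 15.
Insert 207: h=3, slot 3 empty -> index 3.
Insert 861: h=11, slot 11 empty -> index 11.
Insert 244: h=6, slot 6 empty -> index 6.
Insert 670: h=7, slot 7 occupied -> index 8.
Insert 755: h=7, slots 7,8 occupied -> index 9.
Insert 693: h=13, slot 13 empty -> index 13.
Insert 962: h=10, slots 10,11 occupied -> index 12.
Insert 333: h=10, slots 10,11,12,13 occupied -> index 14.
Table: [-, -, -, 207, -, -, 244, 24, 670, 755, 656, 861, 962, 693, 333, 950, -]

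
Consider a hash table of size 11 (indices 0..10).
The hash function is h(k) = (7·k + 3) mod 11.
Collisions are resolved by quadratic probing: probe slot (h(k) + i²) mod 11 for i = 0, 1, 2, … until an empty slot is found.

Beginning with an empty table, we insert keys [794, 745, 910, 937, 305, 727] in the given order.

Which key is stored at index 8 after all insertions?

794 hashes to 6; slot 6 is free → place at 6.
745 hashes to 4; slot 4 is free → place at 4.
910 hashes to 4; 4 taken → place at 5.
937 hashes to 6; 6 taken → place at 7.
305 hashes to 4; 4,5 taken → place at 8.
727 hashes to 10; slot 10 is free → place at 10.
Table: [-, -, -, -, 745, 910, 794, 937, 305, -, 727]

305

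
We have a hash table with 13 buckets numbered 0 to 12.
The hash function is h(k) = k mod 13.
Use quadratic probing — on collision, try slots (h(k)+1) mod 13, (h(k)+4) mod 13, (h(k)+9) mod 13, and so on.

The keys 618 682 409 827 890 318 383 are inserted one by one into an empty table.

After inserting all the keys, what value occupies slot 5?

383

618 hashes to 7; slot 7 is free → place at 7.
682 hashes to 6; slot 6 is free → place at 6.
409 hashes to 6; 6,7 taken → place at 10.
827 hashes to 8; slot 8 is free → place at 8.
890 hashes to 6; 6,7,10 taken → place at 2.
318 hashes to 6; 6,7,10,2 taken → place at 9.
383 hashes to 6; 6,7,10,2,9 taken → place at 5.
Table: [., ., 890, ., ., 383, 682, 618, 827, 318, 409, ., .]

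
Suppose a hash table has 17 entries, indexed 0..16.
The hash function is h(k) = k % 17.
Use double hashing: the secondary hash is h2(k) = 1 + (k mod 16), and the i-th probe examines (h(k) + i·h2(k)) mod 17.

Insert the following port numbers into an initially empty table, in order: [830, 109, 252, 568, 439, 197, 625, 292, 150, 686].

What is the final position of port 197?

11

830 hashes to 14; slot 14 is free => place at 14.
109 hashes to 7; slot 7 is free => place at 7.
252 hashes to 14, h2=13; 14 taken => place at 10.
568 hashes to 7, h2=9; 7 taken => place at 16.
439 hashes to 14, h2=8; 14 taken => place at 5.
197 hashes to 10, h2=6; 10,16,5 taken => place at 11.
625 hashes to 13; slot 13 is free => place at 13.
292 hashes to 3; slot 3 is free => place at 3.
150 hashes to 14, h2=7; 14 taken => place at 4.
686 hashes to 6; slot 6 is free => place at 6.
Table: [∅, ∅, ∅, 292, 150, 439, 686, 109, ∅, ∅, 252, 197, ∅, 625, 830, ∅, 568]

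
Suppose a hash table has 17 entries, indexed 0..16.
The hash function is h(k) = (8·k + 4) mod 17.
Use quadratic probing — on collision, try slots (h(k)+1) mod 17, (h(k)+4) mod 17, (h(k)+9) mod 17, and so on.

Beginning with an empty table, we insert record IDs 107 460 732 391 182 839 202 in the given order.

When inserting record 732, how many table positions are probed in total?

2

107: h=10 → slot 10
460: h=12 → slot 12
732: h=12, probe 12,13 → slot 13
391: h=4 → slot 4
182: h=15 → slot 15
839: h=1 → slot 1
202: h=5 → slot 5
Table: [—, 839, —, —, 391, 202, —, —, —, —, 107, —, 460, 732, —, 182, —]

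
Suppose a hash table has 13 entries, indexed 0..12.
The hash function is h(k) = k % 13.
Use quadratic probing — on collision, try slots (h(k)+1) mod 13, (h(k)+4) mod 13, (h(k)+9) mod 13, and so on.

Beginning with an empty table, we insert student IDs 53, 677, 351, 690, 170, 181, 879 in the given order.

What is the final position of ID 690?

5

53: h=1 → slot 1
677: h=1, probe 1,2 → slot 2
351: h=0 → slot 0
690: h=1, probe 1,2,5 → slot 5
170: h=1, probe 1,2,5,10 → slot 10
181: h=12 → slot 12
879: h=8 → slot 8
Table: [351, 53, 677, —, —, 690, —, —, 879, —, 170, —, 181]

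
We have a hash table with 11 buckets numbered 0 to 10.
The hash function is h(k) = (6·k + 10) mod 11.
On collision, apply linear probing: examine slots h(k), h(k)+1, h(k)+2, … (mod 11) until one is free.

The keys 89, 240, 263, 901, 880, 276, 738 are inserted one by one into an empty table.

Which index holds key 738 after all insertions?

8

Insert 89: h=5, slot 5 empty => index 5.
Insert 240: h=9, slot 9 empty => index 9.
Insert 263: h=4, slot 4 empty => index 4.
Insert 901: h=4, slots 4,5 occupied => index 6.
Insert 880: h=10, slot 10 empty => index 10.
Insert 276: h=5, slots 5,6 occupied => index 7.
Insert 738: h=5, slots 5,6,7 occupied => index 8.
Table: [-, -, -, -, 263, 89, 901, 276, 738, 240, 880]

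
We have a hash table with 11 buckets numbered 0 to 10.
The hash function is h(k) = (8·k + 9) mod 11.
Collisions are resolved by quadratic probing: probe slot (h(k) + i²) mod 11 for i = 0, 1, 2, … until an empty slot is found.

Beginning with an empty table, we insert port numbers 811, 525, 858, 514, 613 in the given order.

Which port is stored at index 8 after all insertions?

525

Insert 811: h=7, slot 7 empty -> index 7.
Insert 525: h=7, slot 7 occupied -> index 8.
Insert 858: h=9, slot 9 empty -> index 9.
Insert 514: h=7, slots 7,8 occupied -> index 0.
Insert 613: h=7, slots 7,8,0 occupied -> index 5.
Table: [514, —, —, —, —, 613, —, 811, 525, 858, —]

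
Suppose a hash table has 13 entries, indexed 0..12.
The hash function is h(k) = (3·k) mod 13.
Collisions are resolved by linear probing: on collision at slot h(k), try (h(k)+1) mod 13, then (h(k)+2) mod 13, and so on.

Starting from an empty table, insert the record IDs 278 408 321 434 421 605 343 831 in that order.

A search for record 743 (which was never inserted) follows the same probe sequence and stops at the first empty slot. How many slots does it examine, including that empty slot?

2

278: h=2 => slot 2
408: h=2, probe 2,3 => slot 3
321: h=1 => slot 1
434: h=2, probe 2,3,4 => slot 4
421: h=2, probe 2,3,4,5 => slot 5
605: h=8 => slot 8
343: h=2, probe 2,3,4,5,6 => slot 6
831: h=10 => slot 10
Table: [—, 321, 278, 408, 434, 421, 343, —, 605, —, 831, —, —]
Lookup 743: h=6, probe 6,7 → slot 7 empty, not found.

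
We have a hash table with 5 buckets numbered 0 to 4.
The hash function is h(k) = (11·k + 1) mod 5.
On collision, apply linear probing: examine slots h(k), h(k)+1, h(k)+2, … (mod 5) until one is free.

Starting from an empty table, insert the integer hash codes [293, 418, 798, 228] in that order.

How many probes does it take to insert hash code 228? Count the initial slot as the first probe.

4

293: h=4 -> slot 4
418: h=4, probe 4,0 -> slot 0
798: h=4, probe 4,0,1 -> slot 1
228: h=4, probe 4,0,1,2 -> slot 2
Table: [418, 798, 228, _, 293]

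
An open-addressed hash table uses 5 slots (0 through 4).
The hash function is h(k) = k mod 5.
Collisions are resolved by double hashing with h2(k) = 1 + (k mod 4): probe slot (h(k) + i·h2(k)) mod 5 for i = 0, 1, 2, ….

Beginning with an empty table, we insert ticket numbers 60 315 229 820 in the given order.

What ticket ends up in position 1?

229

60 hashes to 0; slot 0 is free → place at 0.
315 hashes to 0, h2=4; 0 taken → place at 4.
229 hashes to 4, h2=2; 4 taken → place at 1.
820 hashes to 0, h2=1; 0,1 taken → place at 2.
Table: [60, 229, 820, —, 315]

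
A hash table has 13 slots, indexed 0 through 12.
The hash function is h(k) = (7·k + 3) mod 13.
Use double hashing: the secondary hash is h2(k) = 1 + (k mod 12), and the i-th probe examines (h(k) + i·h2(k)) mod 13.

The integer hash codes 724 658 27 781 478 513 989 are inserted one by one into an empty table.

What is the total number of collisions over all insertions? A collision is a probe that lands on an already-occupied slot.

2

724: h=1 -> slot 1
658: h=7 -> slot 7
27: h=10 -> slot 10
781: h=10, h2=2, probe 10,12 -> slot 12
478: h=8 -> slot 8
513: h=6 -> slot 6
989: h=10, h2=6, probe 10,3 -> slot 3
Table: [—, 724, —, 989, —, —, 513, 658, 478, —, 27, —, 781]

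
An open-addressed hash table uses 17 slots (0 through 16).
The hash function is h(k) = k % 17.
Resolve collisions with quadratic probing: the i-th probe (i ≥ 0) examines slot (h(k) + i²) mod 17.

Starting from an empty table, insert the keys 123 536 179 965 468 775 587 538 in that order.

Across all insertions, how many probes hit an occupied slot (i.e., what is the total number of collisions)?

10

Insert 123: h=4, slot 4 empty => index 4.
Insert 536: h=9, slot 9 empty => index 9.
Insert 179: h=9, slot 9 occupied => index 10.
Insert 965: h=13, slot 13 empty => index 13.
Insert 468: h=9, slots 9,10,13 occupied => index 1.
Insert 775: h=10, slot 10 occupied => index 11.
Insert 587: h=9, slots 9,10,13,1 occupied => index 8.
Insert 538: h=11, slot 11 occupied => index 12.
Table: [—, 468, —, —, 123, —, —, —, 587, 536, 179, 775, 538, 965, —, —, —]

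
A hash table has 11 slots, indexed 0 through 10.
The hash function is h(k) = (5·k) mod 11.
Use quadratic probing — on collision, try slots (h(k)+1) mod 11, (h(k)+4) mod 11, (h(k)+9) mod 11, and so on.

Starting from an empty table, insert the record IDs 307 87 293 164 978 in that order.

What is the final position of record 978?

4

307: h=6 → slot 6
87: h=6, probe 6,7 → slot 7
293: h=2 → slot 2
164: h=6, probe 6,7,10 → slot 10
978: h=6, probe 6,7,10,4 → slot 4
Table: [∅, ∅, 293, ∅, 978, ∅, 307, 87, ∅, ∅, 164]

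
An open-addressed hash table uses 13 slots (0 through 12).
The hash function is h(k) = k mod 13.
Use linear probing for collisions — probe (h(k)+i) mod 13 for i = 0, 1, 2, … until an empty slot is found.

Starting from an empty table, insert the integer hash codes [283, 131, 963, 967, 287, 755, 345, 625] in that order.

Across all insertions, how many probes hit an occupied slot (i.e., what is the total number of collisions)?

11

283 hashes to 10; slot 10 is free -> place at 10.
131 hashes to 1; slot 1 is free -> place at 1.
963 hashes to 1; 1 taken -> place at 2.
967 hashes to 5; slot 5 is free -> place at 5.
287 hashes to 1; 1,2 taken -> place at 3.
755 hashes to 1; 1,2,3 taken -> place at 4.
345 hashes to 7; slot 7 is free -> place at 7.
625 hashes to 1; 1,2,3,4,5 taken -> place at 6.
Table: [-, 131, 963, 287, 755, 967, 625, 345, -, -, 283, -, -]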